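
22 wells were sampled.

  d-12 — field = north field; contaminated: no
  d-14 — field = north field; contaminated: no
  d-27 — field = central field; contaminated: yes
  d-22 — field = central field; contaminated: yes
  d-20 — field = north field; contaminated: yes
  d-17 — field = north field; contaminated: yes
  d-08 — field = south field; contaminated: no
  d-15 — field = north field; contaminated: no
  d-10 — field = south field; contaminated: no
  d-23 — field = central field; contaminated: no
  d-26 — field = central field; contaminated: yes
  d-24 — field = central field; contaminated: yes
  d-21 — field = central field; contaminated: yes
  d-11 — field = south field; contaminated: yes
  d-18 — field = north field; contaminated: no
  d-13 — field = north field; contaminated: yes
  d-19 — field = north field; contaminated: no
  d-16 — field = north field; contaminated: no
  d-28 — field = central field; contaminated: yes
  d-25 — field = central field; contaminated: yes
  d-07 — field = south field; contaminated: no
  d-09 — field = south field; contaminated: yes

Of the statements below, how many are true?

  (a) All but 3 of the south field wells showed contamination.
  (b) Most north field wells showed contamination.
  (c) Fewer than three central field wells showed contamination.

(a) south field: |A| = 5, |A ∩ B| = 2; needs |A ∖ B| = 3 — true.
(b) north field: |A| = 9, |A ∩ B| = 3; needs |A ∩ B| > |A ∖ B| — false.
(c) central field: |A| = 8, |A ∩ B| = 7; needs |A ∩ B| < 3 — false.

1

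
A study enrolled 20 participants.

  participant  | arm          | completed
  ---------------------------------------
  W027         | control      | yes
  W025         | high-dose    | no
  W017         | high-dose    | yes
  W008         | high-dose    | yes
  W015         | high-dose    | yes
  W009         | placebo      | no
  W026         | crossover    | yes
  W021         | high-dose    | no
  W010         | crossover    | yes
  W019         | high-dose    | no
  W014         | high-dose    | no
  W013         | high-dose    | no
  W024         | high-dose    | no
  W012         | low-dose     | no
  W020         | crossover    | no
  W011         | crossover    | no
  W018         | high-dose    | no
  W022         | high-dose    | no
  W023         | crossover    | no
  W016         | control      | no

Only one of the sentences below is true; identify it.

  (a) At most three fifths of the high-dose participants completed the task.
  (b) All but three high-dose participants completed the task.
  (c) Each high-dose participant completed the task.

|A| = 11, |A ∩ B| = 3, |A ∖ B| = 8.
(a) requires |A ∩ B| / |A| ≤ 3/5: true.
(b) requires |A ∖ B| = 3: false.
(c) requires A ⊆ B, i.e. every element of A is in B (|A ∖ B| = 0): false.

(a)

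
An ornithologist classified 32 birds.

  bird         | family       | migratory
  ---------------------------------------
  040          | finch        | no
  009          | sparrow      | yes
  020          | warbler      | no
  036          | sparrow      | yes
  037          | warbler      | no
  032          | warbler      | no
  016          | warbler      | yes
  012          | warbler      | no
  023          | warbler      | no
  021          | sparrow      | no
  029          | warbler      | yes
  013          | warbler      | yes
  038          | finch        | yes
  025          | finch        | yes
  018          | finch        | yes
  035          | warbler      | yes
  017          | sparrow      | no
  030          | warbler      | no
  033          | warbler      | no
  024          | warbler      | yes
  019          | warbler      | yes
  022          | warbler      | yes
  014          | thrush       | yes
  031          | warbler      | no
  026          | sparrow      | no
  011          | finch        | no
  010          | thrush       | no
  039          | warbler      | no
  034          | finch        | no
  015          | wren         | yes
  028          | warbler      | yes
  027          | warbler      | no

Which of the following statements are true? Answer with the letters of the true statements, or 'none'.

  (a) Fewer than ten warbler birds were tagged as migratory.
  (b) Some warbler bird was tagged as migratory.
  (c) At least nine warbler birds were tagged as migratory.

|A| = 18, |A ∩ B| = 8, |A ∖ B| = 10.
(a) |A ∩ B| < 10: holds.
(b) A ∩ B ≠ ∅ (|A ∩ B| ≥ 1): holds.
(c) |A ∩ B| ≥ 9: fails.

(a), (b)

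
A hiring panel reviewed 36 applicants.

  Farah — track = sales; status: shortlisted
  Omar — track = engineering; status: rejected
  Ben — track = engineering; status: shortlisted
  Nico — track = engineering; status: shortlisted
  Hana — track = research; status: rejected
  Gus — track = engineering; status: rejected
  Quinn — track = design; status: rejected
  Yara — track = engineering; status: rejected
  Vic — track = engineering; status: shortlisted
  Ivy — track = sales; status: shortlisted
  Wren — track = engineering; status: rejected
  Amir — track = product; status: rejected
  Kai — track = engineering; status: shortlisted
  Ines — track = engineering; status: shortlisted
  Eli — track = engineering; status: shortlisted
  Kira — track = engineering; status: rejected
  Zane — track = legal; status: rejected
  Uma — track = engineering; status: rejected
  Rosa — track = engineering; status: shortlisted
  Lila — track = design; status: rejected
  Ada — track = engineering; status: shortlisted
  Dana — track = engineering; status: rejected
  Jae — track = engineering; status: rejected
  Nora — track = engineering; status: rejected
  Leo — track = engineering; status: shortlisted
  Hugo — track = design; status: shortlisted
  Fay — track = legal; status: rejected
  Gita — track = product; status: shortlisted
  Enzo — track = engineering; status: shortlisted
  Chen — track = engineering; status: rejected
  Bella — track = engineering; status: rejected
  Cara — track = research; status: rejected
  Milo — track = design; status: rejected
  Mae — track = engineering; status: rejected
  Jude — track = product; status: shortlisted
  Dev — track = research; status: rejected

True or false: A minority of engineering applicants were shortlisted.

True

The determiner here denotes the relation: |A ∩ B| < |A ∖ B|.
|A| = 22, |A ∩ B| = 10, |A ∖ B| = 12.
10 < 12, so the statement is true.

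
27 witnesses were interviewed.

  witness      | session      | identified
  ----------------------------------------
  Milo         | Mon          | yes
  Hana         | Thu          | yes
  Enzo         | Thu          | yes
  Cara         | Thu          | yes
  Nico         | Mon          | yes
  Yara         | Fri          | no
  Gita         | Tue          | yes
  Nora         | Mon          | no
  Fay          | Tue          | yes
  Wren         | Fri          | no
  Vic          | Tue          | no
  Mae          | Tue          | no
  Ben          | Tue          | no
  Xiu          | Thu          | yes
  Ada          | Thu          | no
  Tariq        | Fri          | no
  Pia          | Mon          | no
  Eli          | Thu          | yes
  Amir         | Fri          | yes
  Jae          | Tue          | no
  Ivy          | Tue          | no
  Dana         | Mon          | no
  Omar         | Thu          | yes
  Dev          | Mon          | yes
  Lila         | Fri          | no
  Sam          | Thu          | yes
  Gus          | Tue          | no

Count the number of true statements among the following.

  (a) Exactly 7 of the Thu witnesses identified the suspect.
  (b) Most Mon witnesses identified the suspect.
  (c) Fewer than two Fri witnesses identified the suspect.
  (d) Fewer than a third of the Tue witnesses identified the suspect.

3

(a) Thu: |A| = 8, |A ∩ B| = 7; needs |A ∩ B| = 7 — true.
(b) Mon: |A| = 6, |A ∩ B| = 3; needs |A ∩ B| > |A ∖ B| — false.
(c) Fri: |A| = 5, |A ∩ B| = 1; needs |A ∩ B| < 2 — true.
(d) Tue: |A| = 8, |A ∩ B| = 2; needs |A ∩ B| / |A| < 1/3 — true.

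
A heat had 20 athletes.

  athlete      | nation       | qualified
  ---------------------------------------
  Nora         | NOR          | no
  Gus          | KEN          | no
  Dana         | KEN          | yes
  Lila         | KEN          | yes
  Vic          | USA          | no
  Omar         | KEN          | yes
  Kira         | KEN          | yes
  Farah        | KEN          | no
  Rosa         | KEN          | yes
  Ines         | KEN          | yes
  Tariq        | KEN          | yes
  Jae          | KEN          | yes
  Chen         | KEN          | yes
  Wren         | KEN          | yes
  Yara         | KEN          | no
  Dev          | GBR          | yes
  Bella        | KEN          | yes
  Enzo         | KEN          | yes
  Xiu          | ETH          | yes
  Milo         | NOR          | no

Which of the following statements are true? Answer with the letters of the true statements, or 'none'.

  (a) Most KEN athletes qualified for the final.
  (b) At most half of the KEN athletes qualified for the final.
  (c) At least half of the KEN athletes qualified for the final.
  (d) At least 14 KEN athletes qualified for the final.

|A| = 15, |A ∩ B| = 12, |A ∖ B| = 3.
(a) |A ∩ B| > |A ∖ B|: holds.
(b) |A ∩ B| ≤ |A ∖ B|: fails.
(c) |A ∩ B| ≥ |A ∖ B|: holds.
(d) |A ∩ B| ≥ 14: fails.

(a), (c)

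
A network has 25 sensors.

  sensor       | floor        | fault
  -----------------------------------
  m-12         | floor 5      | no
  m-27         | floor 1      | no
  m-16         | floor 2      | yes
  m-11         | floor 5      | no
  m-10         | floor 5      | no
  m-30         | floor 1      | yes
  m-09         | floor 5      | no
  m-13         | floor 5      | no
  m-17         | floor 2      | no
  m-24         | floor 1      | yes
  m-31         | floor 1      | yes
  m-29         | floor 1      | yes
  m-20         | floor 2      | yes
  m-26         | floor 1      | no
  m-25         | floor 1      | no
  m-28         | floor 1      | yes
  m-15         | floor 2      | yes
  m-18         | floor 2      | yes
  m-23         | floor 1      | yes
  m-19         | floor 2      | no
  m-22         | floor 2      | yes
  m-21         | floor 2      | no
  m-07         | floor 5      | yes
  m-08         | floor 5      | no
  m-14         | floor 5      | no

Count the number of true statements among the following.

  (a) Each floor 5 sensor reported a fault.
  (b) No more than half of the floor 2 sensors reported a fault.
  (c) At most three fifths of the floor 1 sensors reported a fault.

0

(a) floor 5: |A| = 8, |A ∩ B| = 1; needs A ⊆ B, i.e. every element of A is in B (|A ∖ B| = 0) — false.
(b) floor 2: |A| = 8, |A ∩ B| = 5; needs |A ∩ B| ≤ |A ∖ B| — false.
(c) floor 1: |A| = 9, |A ∩ B| = 6; needs |A ∩ B| / |A| ≤ 3/5 — false.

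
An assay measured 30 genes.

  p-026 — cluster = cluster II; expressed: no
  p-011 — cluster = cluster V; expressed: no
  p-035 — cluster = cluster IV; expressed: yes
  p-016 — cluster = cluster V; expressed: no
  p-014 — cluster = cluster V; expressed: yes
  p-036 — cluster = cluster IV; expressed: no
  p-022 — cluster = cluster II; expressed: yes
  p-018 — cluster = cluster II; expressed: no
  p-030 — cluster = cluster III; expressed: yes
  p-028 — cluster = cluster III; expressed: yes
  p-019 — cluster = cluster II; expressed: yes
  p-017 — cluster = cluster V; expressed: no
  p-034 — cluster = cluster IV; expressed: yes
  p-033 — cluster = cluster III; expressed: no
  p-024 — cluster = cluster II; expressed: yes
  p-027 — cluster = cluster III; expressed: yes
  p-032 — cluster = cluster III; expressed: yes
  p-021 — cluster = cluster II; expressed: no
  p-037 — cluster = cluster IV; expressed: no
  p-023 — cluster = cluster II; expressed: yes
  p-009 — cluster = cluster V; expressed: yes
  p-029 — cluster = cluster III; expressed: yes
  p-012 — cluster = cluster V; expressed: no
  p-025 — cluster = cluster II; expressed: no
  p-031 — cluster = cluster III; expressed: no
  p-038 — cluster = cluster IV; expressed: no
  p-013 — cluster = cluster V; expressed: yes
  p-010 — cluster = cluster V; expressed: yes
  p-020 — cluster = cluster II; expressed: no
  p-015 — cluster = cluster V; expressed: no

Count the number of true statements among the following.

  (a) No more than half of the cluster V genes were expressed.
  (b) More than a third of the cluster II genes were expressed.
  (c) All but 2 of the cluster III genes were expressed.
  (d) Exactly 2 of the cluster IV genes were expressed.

(a) cluster V: |A| = 9, |A ∩ B| = 4; needs |A ∩ B| ≤ |A ∖ B| — true.
(b) cluster II: |A| = 9, |A ∩ B| = 4; needs |A ∩ B| / |A| > 1/3 — true.
(c) cluster III: |A| = 7, |A ∩ B| = 5; needs |A ∖ B| = 2 — true.
(d) cluster IV: |A| = 5, |A ∩ B| = 2; needs |A ∩ B| = 2 — true.

4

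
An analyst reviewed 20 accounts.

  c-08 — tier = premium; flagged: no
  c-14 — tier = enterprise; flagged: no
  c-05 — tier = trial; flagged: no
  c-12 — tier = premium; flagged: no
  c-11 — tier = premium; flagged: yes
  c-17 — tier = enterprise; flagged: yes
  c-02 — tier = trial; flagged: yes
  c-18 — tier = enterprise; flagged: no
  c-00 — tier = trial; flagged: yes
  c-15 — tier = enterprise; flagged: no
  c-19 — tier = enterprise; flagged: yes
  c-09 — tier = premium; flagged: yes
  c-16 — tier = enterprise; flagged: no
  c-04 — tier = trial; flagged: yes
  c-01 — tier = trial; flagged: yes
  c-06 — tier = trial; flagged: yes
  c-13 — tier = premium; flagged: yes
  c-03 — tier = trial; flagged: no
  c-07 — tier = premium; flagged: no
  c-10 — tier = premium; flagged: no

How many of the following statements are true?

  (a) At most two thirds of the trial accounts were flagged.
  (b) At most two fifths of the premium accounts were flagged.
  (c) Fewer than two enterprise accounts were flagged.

0

(a) trial: |A| = 7, |A ∩ B| = 5; needs |A ∩ B| / |A| ≤ 2/3 — false.
(b) premium: |A| = 7, |A ∩ B| = 3; needs |A ∩ B| / |A| ≤ 2/5 — false.
(c) enterprise: |A| = 6, |A ∩ B| = 2; needs |A ∩ B| < 2 — false.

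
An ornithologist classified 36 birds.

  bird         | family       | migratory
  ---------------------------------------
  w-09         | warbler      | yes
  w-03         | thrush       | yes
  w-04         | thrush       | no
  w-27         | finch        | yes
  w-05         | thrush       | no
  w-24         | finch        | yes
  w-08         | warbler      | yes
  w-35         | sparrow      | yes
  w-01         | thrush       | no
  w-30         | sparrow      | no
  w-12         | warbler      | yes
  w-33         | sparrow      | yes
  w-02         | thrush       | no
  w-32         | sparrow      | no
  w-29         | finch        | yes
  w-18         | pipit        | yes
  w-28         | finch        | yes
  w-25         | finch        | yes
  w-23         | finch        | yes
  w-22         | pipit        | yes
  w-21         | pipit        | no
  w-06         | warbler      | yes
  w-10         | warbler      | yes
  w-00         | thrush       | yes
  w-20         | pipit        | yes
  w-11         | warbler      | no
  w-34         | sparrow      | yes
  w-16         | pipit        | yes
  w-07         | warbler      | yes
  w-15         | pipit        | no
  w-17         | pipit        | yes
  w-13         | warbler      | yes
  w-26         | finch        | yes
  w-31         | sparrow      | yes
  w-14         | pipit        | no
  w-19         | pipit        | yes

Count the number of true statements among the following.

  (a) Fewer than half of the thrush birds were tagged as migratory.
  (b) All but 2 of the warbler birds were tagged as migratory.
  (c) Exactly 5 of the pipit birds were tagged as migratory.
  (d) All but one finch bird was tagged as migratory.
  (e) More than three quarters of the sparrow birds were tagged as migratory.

1

(a) thrush: |A| = 6, |A ∩ B| = 2; needs |A ∩ B| < |A ∖ B| — true.
(b) warbler: |A| = 8, |A ∩ B| = 7; needs |A ∖ B| = 2 — false.
(c) pipit: |A| = 9, |A ∩ B| = 6; needs |A ∩ B| = 5 — false.
(d) finch: |A| = 7, |A ∩ B| = 7; needs |A ∖ B| = 1 — false.
(e) sparrow: |A| = 6, |A ∩ B| = 4; needs |A ∩ B| / |A| > 3/4 — false.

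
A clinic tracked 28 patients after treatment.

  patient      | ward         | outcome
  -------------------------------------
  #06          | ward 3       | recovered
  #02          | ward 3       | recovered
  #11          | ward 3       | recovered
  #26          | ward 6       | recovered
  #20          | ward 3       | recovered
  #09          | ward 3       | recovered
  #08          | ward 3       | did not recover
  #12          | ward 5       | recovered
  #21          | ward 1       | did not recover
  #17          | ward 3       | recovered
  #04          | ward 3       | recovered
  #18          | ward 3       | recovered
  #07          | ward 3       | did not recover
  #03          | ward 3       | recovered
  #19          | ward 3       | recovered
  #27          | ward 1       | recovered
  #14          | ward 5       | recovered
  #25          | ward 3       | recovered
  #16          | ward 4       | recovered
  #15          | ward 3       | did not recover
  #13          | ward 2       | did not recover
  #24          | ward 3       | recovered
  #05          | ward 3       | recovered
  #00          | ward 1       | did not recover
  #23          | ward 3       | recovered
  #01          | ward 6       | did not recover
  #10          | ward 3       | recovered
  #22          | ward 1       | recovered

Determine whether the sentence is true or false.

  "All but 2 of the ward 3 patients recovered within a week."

False

Truth condition: |A ∖ B| = 2.
|A| = 18, |A ∩ B| = 15, |A ∖ B| = 3.
|A ∖ B| = 3, so the statement is false.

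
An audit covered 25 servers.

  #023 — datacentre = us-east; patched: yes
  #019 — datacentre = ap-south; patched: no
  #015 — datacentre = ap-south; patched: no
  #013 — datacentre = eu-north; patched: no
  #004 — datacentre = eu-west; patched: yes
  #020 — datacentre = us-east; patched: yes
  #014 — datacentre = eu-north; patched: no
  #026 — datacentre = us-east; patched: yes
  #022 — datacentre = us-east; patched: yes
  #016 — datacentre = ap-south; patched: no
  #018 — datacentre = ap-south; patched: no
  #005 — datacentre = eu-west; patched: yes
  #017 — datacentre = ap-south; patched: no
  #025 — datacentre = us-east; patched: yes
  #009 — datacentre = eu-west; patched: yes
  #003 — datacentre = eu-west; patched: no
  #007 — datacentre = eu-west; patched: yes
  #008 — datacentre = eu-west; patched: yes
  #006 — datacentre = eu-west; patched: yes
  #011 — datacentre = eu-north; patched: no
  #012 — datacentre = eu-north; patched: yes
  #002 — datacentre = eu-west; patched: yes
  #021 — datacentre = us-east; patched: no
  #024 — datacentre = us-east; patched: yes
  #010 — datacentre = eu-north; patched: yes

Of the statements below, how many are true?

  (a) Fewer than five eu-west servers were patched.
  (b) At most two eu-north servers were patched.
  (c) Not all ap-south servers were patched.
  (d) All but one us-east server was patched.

(a) eu-west: |A| = 8, |A ∩ B| = 7; needs |A ∩ B| < 5 — false.
(b) eu-north: |A| = 5, |A ∩ B| = 2; needs |A ∩ B| ≤ 2 — true.
(c) ap-south: |A| = 5, |A ∩ B| = 0; needs A ⊄ B (|A ∖ B| ≥ 1) — true.
(d) us-east: |A| = 7, |A ∩ B| = 6; needs |A ∖ B| = 1 — true.

3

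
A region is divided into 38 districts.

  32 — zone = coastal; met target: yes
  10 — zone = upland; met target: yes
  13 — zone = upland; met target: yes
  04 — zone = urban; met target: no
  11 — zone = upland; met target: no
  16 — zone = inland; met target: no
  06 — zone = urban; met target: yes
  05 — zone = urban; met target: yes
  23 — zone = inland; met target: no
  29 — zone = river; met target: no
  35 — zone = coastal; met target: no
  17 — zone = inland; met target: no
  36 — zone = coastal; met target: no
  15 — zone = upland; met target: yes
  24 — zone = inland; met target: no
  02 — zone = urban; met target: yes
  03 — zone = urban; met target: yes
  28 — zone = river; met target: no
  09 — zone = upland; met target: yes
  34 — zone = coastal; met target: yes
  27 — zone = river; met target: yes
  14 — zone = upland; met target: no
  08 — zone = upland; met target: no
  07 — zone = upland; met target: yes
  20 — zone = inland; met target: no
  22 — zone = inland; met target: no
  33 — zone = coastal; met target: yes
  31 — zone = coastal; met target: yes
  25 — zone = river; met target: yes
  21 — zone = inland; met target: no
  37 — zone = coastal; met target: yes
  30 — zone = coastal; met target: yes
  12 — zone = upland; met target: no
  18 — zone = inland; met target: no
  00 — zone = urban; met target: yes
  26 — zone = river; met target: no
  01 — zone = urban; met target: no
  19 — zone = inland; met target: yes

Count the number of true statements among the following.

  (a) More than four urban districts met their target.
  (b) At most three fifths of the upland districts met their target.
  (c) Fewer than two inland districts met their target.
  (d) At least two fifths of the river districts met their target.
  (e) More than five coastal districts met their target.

5

(a) urban: |A| = 7, |A ∩ B| = 5; needs |A ∩ B| > 4 — true.
(b) upland: |A| = 9, |A ∩ B| = 5; needs |A ∩ B| / |A| ≤ 3/5 — true.
(c) inland: |A| = 9, |A ∩ B| = 1; needs |A ∩ B| < 2 — true.
(d) river: |A| = 5, |A ∩ B| = 2; needs |A ∩ B| / |A| ≥ 2/5 — true.
(e) coastal: |A| = 8, |A ∩ B| = 6; needs |A ∩ B| > 5 — true.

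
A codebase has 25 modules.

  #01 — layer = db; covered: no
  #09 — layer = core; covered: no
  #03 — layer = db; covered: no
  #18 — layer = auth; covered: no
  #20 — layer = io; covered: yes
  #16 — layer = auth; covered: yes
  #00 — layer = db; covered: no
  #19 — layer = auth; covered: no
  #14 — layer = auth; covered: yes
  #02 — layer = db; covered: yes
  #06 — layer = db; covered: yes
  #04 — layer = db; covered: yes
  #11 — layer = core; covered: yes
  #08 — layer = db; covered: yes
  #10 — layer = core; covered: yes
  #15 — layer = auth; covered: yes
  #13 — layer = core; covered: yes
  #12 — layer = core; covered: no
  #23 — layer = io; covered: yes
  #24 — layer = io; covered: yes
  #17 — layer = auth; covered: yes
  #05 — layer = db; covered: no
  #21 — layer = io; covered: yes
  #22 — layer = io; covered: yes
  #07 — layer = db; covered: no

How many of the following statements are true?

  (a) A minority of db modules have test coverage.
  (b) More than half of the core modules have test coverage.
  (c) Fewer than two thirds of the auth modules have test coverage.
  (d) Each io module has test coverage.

3

(a) db: |A| = 9, |A ∩ B| = 4; needs |A ∩ B| < |A ∖ B| — true.
(b) core: |A| = 5, |A ∩ B| = 3; needs |A ∩ B| > |A ∖ B| — true.
(c) auth: |A| = 6, |A ∩ B| = 4; needs |A ∩ B| / |A| < 2/3 — false.
(d) io: |A| = 5, |A ∩ B| = 5; needs A ⊆ B, i.e. every element of A is in B (|A ∖ B| = 0) — true.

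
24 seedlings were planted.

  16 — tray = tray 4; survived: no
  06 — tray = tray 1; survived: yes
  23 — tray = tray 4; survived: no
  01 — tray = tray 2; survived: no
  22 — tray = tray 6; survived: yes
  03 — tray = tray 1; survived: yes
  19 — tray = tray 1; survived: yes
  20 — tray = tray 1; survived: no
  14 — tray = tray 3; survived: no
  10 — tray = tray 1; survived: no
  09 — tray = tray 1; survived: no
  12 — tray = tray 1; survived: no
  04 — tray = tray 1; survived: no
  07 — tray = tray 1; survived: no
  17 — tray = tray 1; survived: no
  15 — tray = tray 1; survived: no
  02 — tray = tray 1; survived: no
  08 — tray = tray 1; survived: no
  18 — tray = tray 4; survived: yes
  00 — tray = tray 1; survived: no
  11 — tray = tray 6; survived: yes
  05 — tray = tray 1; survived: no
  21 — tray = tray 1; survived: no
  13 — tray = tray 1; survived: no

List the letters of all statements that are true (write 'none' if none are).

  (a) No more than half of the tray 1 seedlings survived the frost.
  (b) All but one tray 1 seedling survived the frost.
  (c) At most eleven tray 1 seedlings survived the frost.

|A| = 17, |A ∩ B| = 3, |A ∖ B| = 14.
(a) |A ∩ B| ≤ |A ∖ B|: holds.
(b) |A ∖ B| = 1: fails.
(c) |A ∩ B| ≤ 11: holds.

(a), (c)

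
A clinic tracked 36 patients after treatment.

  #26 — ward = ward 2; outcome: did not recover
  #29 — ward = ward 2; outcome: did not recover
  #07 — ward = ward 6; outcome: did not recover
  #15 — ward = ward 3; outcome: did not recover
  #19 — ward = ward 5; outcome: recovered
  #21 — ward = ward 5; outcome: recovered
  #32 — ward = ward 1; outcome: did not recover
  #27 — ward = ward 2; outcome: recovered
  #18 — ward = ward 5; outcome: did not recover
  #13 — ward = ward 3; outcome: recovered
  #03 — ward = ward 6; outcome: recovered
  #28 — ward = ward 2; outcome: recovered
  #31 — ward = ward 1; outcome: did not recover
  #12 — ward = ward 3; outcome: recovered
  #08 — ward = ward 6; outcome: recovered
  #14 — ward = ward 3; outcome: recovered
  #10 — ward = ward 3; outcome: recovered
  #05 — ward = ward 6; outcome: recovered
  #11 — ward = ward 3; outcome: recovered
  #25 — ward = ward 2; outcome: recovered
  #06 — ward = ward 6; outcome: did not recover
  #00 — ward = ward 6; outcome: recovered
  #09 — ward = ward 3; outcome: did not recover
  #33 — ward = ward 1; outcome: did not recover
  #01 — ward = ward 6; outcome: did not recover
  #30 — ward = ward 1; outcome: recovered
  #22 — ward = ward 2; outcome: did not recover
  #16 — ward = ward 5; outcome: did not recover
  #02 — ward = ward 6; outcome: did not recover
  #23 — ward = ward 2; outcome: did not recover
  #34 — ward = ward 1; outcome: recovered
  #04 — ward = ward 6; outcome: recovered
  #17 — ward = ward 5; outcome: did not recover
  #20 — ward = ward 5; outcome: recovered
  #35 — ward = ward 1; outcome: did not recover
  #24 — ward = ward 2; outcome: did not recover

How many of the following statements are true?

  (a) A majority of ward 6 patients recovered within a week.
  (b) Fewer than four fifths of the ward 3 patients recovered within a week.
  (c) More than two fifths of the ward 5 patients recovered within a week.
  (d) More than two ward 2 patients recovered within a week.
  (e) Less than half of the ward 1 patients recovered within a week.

5

(a) ward 6: |A| = 9, |A ∩ B| = 5; needs |A ∩ B| > |A ∖ B| — true.
(b) ward 3: |A| = 7, |A ∩ B| = 5; needs |A ∩ B| / |A| < 4/5 — true.
(c) ward 5: |A| = 6, |A ∩ B| = 3; needs |A ∩ B| / |A| > 2/5 — true.
(d) ward 2: |A| = 8, |A ∩ B| = 3; needs |A ∩ B| > 2 — true.
(e) ward 1: |A| = 6, |A ∩ B| = 2; needs |A ∩ B| < |A ∖ B| — true.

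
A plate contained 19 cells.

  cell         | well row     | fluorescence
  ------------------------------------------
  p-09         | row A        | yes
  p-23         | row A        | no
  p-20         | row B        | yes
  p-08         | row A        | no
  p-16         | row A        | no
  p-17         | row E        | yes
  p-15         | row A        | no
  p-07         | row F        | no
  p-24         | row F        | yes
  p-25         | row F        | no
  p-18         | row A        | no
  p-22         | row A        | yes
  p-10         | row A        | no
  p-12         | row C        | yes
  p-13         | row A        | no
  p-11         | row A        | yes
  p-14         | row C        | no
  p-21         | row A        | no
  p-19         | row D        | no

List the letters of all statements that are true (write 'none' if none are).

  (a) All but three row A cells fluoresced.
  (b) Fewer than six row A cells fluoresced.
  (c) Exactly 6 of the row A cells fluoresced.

(b)

|A| = 11, |A ∩ B| = 3, |A ∖ B| = 8.
(a) |A ∖ B| = 3: fails.
(b) |A ∩ B| < 6: holds.
(c) |A ∩ B| = 6: fails.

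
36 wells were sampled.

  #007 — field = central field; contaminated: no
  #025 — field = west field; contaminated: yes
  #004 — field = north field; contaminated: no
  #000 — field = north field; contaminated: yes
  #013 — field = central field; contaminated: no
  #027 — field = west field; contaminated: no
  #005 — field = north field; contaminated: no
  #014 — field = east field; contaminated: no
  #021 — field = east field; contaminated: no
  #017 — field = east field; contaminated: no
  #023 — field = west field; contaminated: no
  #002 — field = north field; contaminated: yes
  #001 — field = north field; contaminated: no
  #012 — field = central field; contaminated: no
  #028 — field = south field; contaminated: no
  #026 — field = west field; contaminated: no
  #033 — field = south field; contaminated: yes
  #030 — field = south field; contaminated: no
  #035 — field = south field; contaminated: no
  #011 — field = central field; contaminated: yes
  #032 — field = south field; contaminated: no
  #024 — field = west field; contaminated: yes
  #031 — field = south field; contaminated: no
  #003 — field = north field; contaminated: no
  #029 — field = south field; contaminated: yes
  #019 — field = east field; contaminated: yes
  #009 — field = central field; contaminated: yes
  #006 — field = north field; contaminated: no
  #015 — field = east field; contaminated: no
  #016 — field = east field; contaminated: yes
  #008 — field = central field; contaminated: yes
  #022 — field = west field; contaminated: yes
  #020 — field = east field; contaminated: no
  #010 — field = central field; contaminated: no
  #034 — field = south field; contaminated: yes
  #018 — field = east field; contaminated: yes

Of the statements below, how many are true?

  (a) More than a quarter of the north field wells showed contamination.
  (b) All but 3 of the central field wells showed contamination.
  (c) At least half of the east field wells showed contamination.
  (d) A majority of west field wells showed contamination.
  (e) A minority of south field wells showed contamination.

2

(a) north field: |A| = 7, |A ∩ B| = 2; needs |A ∩ B| / |A| > 1/4 — true.
(b) central field: |A| = 7, |A ∩ B| = 3; needs |A ∖ B| = 3 — false.
(c) east field: |A| = 8, |A ∩ B| = 3; needs |A ∩ B| ≥ |A ∖ B| — false.
(d) west field: |A| = 6, |A ∩ B| = 3; needs |A ∩ B| > |A ∖ B| — false.
(e) south field: |A| = 8, |A ∩ B| = 3; needs |A ∩ B| < |A ∖ B| — true.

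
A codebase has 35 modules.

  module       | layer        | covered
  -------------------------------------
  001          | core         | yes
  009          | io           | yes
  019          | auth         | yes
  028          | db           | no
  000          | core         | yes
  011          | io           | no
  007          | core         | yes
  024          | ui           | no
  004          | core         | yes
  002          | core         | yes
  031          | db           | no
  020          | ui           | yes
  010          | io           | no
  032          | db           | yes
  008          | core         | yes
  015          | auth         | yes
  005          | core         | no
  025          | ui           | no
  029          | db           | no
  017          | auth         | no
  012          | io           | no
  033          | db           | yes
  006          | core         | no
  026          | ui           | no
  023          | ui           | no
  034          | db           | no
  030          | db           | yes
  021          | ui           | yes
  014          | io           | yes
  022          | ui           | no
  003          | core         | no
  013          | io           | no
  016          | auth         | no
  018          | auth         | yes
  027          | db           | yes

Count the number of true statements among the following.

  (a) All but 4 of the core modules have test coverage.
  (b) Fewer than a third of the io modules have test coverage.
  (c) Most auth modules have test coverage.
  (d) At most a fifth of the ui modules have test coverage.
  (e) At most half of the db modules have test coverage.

(a) core: |A| = 9, |A ∩ B| = 6; needs |A ∖ B| = 4 — false.
(b) io: |A| = 6, |A ∩ B| = 2; needs |A ∩ B| / |A| < 1/3 — false.
(c) auth: |A| = 5, |A ∩ B| = 3; needs |A ∩ B| > |A ∖ B| — true.
(d) ui: |A| = 7, |A ∩ B| = 2; needs |A ∩ B| / |A| ≤ 1/5 — false.
(e) db: |A| = 8, |A ∩ B| = 4; needs |A ∩ B| ≤ |A ∖ B| — true.

2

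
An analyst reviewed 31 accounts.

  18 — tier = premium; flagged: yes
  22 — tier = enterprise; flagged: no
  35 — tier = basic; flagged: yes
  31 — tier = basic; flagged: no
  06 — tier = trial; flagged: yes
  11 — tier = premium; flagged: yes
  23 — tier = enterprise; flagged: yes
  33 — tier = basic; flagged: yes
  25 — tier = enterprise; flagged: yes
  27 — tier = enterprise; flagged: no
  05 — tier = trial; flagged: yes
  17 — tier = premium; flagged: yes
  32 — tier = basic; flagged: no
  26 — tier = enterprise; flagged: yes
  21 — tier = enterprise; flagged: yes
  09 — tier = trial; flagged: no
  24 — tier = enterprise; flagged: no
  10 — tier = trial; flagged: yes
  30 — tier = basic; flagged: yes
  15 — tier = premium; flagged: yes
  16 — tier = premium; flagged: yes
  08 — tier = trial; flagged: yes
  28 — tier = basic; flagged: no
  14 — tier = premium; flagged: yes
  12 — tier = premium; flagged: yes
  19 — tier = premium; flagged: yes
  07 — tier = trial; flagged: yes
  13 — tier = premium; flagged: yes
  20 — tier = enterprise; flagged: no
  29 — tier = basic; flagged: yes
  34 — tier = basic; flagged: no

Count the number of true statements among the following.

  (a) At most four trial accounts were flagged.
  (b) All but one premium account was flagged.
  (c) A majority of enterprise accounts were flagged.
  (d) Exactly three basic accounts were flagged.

(a) trial: |A| = 6, |A ∩ B| = 5; needs |A ∩ B| ≤ 4 — false.
(b) premium: |A| = 9, |A ∩ B| = 9; needs |A ∖ B| = 1 — false.
(c) enterprise: |A| = 8, |A ∩ B| = 4; needs |A ∩ B| > |A ∖ B| — false.
(d) basic: |A| = 8, |A ∩ B| = 4; needs |A ∩ B| = 3 — false.

0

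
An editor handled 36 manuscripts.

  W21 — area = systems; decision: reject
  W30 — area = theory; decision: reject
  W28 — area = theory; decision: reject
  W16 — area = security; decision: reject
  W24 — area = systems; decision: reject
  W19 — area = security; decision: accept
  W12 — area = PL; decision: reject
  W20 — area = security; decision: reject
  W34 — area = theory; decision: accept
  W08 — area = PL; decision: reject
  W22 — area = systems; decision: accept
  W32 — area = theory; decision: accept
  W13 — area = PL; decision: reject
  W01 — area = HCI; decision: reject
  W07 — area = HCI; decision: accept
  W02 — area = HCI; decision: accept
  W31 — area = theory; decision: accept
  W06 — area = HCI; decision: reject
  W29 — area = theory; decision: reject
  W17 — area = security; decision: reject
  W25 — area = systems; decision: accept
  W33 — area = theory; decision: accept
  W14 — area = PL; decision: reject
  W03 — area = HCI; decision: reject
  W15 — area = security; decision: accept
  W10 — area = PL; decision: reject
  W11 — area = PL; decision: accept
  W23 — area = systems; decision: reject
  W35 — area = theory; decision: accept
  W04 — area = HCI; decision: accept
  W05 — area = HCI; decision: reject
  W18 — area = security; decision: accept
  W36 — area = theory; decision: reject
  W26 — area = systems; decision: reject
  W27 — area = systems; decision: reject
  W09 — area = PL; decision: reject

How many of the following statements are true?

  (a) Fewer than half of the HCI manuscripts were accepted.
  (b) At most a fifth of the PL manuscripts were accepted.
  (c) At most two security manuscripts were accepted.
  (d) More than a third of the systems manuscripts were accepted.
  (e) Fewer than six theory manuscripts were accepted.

(a) HCI: |A| = 7, |A ∩ B| = 3; needs |A ∩ B| < |A ∖ B| — true.
(b) PL: |A| = 7, |A ∩ B| = 1; needs |A ∩ B| / |A| ≤ 1/5 — true.
(c) security: |A| = 6, |A ∩ B| = 3; needs |A ∩ B| ≤ 2 — false.
(d) systems: |A| = 7, |A ∩ B| = 2; needs |A ∩ B| / |A| > 1/3 — false.
(e) theory: |A| = 9, |A ∩ B| = 5; needs |A ∩ B| < 6 — true.

3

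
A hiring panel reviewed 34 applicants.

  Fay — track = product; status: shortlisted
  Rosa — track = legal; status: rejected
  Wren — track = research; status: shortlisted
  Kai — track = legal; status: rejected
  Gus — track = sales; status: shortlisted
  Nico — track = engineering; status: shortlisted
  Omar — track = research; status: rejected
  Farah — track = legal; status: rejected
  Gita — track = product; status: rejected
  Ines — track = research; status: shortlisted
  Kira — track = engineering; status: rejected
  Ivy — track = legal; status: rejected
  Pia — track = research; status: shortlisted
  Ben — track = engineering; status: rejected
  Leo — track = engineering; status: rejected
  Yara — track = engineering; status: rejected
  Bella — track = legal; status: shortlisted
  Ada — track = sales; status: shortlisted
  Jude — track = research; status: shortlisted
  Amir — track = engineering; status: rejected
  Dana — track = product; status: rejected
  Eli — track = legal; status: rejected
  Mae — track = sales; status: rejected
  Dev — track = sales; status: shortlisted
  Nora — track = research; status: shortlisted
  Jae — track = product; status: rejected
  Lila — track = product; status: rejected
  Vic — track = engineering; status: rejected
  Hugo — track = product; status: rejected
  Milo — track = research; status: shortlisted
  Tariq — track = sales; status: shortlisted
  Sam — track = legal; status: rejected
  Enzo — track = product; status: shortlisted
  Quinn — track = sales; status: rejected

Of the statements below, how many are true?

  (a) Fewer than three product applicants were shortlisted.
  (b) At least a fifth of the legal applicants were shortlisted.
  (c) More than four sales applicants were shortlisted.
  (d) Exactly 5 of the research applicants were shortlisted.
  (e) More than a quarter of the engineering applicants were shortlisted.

(a) product: |A| = 7, |A ∩ B| = 2; needs |A ∩ B| < 3 — true.
(b) legal: |A| = 7, |A ∩ B| = 1; needs |A ∩ B| / |A| ≥ 1/5 — false.
(c) sales: |A| = 6, |A ∩ B| = 4; needs |A ∩ B| > 4 — false.
(d) research: |A| = 7, |A ∩ B| = 6; needs |A ∩ B| = 5 — false.
(e) engineering: |A| = 7, |A ∩ B| = 1; needs |A ∩ B| / |A| > 1/4 — false.

1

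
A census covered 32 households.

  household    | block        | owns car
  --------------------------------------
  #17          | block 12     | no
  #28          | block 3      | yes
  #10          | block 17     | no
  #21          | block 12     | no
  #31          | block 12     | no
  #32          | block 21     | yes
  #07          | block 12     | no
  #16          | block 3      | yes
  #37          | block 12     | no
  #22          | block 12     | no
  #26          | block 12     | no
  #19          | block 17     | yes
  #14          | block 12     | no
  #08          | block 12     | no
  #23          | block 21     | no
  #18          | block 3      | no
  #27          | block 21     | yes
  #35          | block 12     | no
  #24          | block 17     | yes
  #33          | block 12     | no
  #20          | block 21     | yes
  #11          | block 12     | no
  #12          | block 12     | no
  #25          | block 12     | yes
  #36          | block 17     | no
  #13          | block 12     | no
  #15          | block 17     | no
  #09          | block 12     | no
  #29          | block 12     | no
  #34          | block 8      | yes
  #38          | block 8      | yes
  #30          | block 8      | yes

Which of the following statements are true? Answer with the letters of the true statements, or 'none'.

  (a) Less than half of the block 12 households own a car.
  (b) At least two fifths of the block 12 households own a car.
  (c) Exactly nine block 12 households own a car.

|A| = 17, |A ∩ B| = 1, |A ∖ B| = 16.
(a) |A ∩ B| < |A ∖ B|: holds.
(b) |A ∩ B| / |A| ≥ 2/5: fails.
(c) |A ∩ B| = 9: fails.

(a)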